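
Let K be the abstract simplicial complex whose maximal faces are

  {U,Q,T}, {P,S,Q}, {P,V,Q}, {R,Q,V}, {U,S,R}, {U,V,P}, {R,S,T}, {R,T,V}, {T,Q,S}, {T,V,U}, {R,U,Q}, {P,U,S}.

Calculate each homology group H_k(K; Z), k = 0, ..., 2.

Take the total order P < Q < R < S < T < U < V on the vertex set. Then K (dimension 2) consists of the simplices:

  0-simplices (7): P, Q, R, S, T, U, V
  1-simplices (18): PQ, PS, PU, PV, QR, QS, QT, QU, QV, RS, RT, RU, RV, ST, SU, TU, TV, UV
  2-simplices (12): PQS, PQV, PSU, PUV, QRU, QRV, QST, QTU, RST, RSU, RTV, TUV

giving chain groups C_0 ≅ Z^7, C_1 ≅ Z^18, C_2 ≅ Z^12.

The boundary map ∂_1: C_1 → C_0 maps an edge to its endpoints' difference, ∂[p,q] = q − p. For instance
  ∂RV = V − R.
The resulting 7×18 matrix has rank 6, and its Smith normal form has invariant factors (1,1,1,1,1,1).

∂_2: C_2 → C_1 maps a triangle to the signed sum of its edges. For instance
  ∂QST = ST − QT + QS,
  ∂RST = ST − RT + RS.
The 18×12 boundary matrix has rank 12 and Smith normal form diag(1,1,1,1,1,1,1,1,1,1,1,2).

From H_k ≅ ker(∂_k) / im(∂_{k+1}) we obtain:

  H_0: rank C_0 − rank ∂_1 = 7 − 6 = 1, and the invariant factors of ∂_1 are all 1, so H_0 ≅ Z.
  H_1: rank ker ∂_1 − rank ∂_2 = (18 − 6) − 12 = 0, and ∂_2 has invariant factor 2 > 1, so H_1 ≅ Z/2Z.
  H_2: rank ker ∂_2 − rank ∂_3 = (12 − 12) − 0 = 0, and there is no ∂_3, so H_2 ≅ 0.

As a check, the Euler characteristic is 7 − 18 + 12 = 1, which agrees with 1 − 0 + 0 = 1.

H_0 ≅ Z,  H_1 ≅ Z/2Z,  H_2 = 0.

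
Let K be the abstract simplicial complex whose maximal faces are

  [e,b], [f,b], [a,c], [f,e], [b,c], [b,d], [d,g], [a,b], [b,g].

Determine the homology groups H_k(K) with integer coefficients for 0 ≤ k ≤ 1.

H_0 ≅ Z,  H_1 ≅ Z^3.

We work with the vertex ordering a < b < c < d < e < f < g. The simplices of K, each written with vertices in increasing order, are:

  0-simplices (7): a, b, c, d, e, f, g
  1-simplices (9): ab, ac, bc, bd, be, bf, bg, dg, ef

giving chain groups C_0 ≅ Z^7, C_1 ≅ Z^9.

Boundary ∂_1: C_1 → C_0 is given by ∂[p,q] = [q] − [p]. For instance
  ∂be = e − b.
The 7×9 boundary matrix has rank 6 and Smith normal form diag(1,1,1,1,1,1).

Reading off H_k = ker ∂_k / im ∂_{k+1}:

  H_0: rank C_0 − rank ∂_1 = 7 − 6 = 1, and the invariant factors of ∂_1 are all 1, so H_0 ≅ Z.
  H_1: rank ker ∂_1 − rank ∂_2 = (9 − 6) − 0 = 3, and there is no ∂_2, so H_1 ≅ Z^3.

(K is a triangulation of a wedge of 3 circles.)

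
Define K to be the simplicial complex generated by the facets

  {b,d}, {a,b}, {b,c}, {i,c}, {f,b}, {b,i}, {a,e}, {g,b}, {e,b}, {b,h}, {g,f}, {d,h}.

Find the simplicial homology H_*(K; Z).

H_0 ≅ Z,  H_1 ≅ Z^4.

Order the vertices as a < b < c < d < e < f < g < h < i. Listing each simplex with vertices in this order, K has dimension 1 with simplices:

  0-simplices (9): a, b, c, d, e, f, g, h, i
  1-simplices (12): ab, ae, bc, bd, be, bf, bg, bh, bi, ci, dh, fg

giving chain groups C_0 ≅ Z^9, C_1 ≅ Z^12.

∂_1: C_1 → C_0 sends each edge [p,q] (with p < q) to q − p. For instance
  ∂fg = g − f.
The resulting 9×12 matrix has rank 8, and its Smith normal form has invariant factors (1,1,1,1,1,1,1,1).

From H_k ≅ ker(∂_k) / im(∂_{k+1}) we obtain:

  H_0: rank C_0 − rank ∂_1 = 9 − 8 = 1, and the invariant factors of ∂_1 are all 1, so H_0 = Z.
  H_1: rank ker ∂_1 − rank ∂_2 = (12 − 8) − 0 = 4, and there is no ∂_2, so H_1 = Z^4.

As a check, the Euler characteristic is 9 − 12 = -3, which agrees with 1 − 4 = -3.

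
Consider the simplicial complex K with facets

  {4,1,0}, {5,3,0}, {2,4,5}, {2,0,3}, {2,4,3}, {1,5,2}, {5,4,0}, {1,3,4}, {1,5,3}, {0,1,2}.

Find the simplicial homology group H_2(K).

Fix the vertex order 0 < 1 < 2 < 3 < 4 < 5 and write every simplex with vertices in increasing order. Then dim K = 2 and the simplices of K are:

  0-simplices (6): [0], [1], [2], [3], [4], [5]
  1-simplices (15): [0,1], [0,2], [0,3], [0,4], [0,5], [1,2], [1,3], [1,4], [1,5], [2,3], [2,4], [2,5], [3,4], [3,5], [4,5]
  2-simplices (10): [0,1,2], [0,1,4], [0,2,3], [0,3,5], [0,4,5], [1,2,5], [1,3,4], [1,3,5], [2,3,4], [2,4,5]

so the chain groups are C_0 ≅ Z^6, C_1 ≅ Z^15, C_2 ≅ Z^10.

∂_1: C_1 → C_0 sends each edge [p,q] (with p < q) to q − p.
As a 6×15 matrix over Z this has rank 5, with invariant factors (1,1,1,1,1).

∂_2: C_2 → C_1 maps a triangle to the signed sum of its edges. For instance
  ∂[2,3,4] = [3,4] − [2,4] + [2,3],
  ∂[0,4,5] = [4,5] − [0,5] + [0,4].
The 15×10 boundary matrix has rank 10 and Smith normal form diag(1,1,1,1,1,1,1,1,1,2).

Now H_k = ker ∂_k / im ∂_{k+1}, so:

  H_2: rank ker ∂_2 − rank ∂_3 = (10 − 10) − 0 = 0, and there is no ∂_3, so H_2 ≅ 0.

(K is a triangulation of the real projective plane RP^2.)

H_2 ≅ 0.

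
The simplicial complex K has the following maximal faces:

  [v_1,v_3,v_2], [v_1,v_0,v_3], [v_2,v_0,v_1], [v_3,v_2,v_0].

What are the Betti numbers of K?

b_0 = 1, b_1 = 0, b_2 = 1.

Take the total order v_0 < v_1 < v_2 < v_3 on the vertex set. Then K (dimension 2) consists of the simplices:

  0-simplices (4): [v_0], [v_1], [v_2], [v_3]
  1-simplices (6): [v_0,v_1], [v_0,v_2], [v_0,v_3], [v_1,v_2], [v_1,v_3], [v_2,v_3]
  2-simplices (4): [v_0,v_1,v_2], [v_0,v_1,v_3], [v_0,v_2,v_3], [v_1,v_2,v_3]

Hence C_0 ≅ Z^4, C_1 ≅ Z^6, C_2 ≅ Z^4.

∂_1: C_1 → C_0 sends each edge [p,q] (with p < q) to q − p.
The resulting 4×6 matrix has rank 3, and its Smith normal form has invariant factors (1,1,1).

Boundary ∂_2: C_2 → C_1 acts by ∂[p,q,r] = [q,r] − [p,r] + [p,q]. For instance
  ∂[v_0,v_1,v_3] = [v_1,v_3] − [v_0,v_3] + [v_0,v_1],
  ∂[v_0,v_2,v_3] = [v_2,v_3] − [v_0,v_3] + [v_0,v_2].
The resulting 6×4 matrix has rank 3, and its Smith normal form has invariant factors (1,1,1).

Now H_k = ker ∂_k / im ∂_{k+1}, so:

  H_0: rank C_0 − rank ∂_1 = 4 − 3 = 1, and the invariant factors of ∂_1 are all 1, so H_0 = Z.
  H_1: rank ker ∂_1 − rank ∂_2 = (6 − 3) − 3 = 0, and the invariant factors of ∂_2 are all 1, so H_1 = 0.
  H_2: rank ker ∂_2 − rank ∂_3 = (4 − 3) − 0 = 1, and there is no ∂_3, so H_2 = Z.

(K is a triangulation of the 2-sphere S^2.)

Hence the Betti numbers are b_0 = 1, b_1 = 0, b_2 = 1.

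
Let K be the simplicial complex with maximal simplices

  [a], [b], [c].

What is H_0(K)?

H_0 ≅ Z^3.

We work with the vertex ordering a < b < c. The simplices of K, each written with vertices in increasing order, are:

  0-simplices (3): a, b, c

giving chain groups C_0 ≅ Z^3.

Reading off H_k = ker ∂_k / im ∂_{k+1}:

  H_0: rank C_0 − rank ∂_1 = 3 − 0 = 3, and there is no ∂_1, so H_0 ≅ Z^3.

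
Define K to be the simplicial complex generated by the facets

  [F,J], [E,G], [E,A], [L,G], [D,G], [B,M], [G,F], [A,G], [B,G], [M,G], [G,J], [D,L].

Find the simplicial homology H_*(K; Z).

H_0 ≅ Z,  H_1 ≅ Z^4.

Order the vertices as A < B < D < E < F < G < J < L < M. Listing each simplex with vertices in this order, K has dimension 1 with simplices:

  0-simplices (9): A, B, D, E, F, G, J, L, M
  1-simplices (12): AE, AG, BG, BM, DG, DL, EG, FG, FJ, GJ, GL, GM

so the chain groups are C_0 ≅ Z^9, C_1 ≅ Z^12.

Boundary ∂_1: C_1 → C_0 maps an edge to its endpoints' difference, ∂[p,q] = q − p.
The 9×12 boundary matrix has rank 8 and Smith normal form diag(1,1,1,1,1,1,1,1).

Now H_k = ker ∂_k / im ∂_{k+1}, so:

  H_0: rank C_0 − rank ∂_1 = 9 − 8 = 1, and the invariant factors of ∂_1 are all 1, so H_0 = Z.
  H_1: rank ker ∂_1 − rank ∂_2 = (12 − 8) − 0 = 4, and there is no ∂_2, so H_1 = Z^4.

As a check, the Euler characteristic is 9 − 12 = -3, which agrees with 1 − 4 = -3.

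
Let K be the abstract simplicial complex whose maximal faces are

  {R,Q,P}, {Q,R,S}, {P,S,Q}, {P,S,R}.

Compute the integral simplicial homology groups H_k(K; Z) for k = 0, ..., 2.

K has 4 vertices, 6 edges, 4 triangles.
rank ∂_0 = 0, rank ∂_1 = 3 ⇒ b_0 = 4 − 0 − 3 = 1; all invariant factors of ∂_1 are 1 so no torsion. So H_0 ≅ Z.
rank ∂_1 = 3, rank ∂_2 = 3 ⇒ b_1 = 6 − 3 − 3 = 0; all invariant factors of ∂_2 are 1 so no torsion. So H_1 ≅ 0.
rank ∂_2 = 3, rank ∂_3 = 0 ⇒ b_2 = 4 − 3 − 0 = 1. So H_2 ≅ Z.

H_0 = Z,  H_1 = 0,  H_2 = Z.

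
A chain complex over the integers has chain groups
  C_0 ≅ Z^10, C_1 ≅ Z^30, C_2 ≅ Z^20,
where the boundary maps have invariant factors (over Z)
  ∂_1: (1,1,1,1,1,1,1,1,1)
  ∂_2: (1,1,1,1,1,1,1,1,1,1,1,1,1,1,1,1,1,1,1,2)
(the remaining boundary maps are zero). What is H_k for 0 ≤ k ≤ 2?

H_0 ≅ Z,  H_1 ≅ Z ⊕ Z/2,  H_2 = 0.

H_0: b_0 = 10 − 0 − 9 = 1; torsion from ∂_1 factors > 1: none. So H_0 ≅ Z.
H_1: b_1 = 30 − 9 − 20 = 1; torsion from ∂_2 factors > 1: [2]. So H_1 ≅ Z ⊕ Z/2.
H_2: b_2 = 20 − 20 − 0 = 0; torsion from ∂_3 factors > 1: none. So H_2 ≅ 0.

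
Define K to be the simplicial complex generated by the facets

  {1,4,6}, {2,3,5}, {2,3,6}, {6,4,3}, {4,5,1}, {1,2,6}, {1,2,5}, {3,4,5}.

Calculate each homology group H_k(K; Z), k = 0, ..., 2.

Take the total order 1 < 2 < 3 < 4 < 5 < 6 on the vertex set. Then K (dimension 2) consists of the simplices:

  0-simplices (6): [1], [2], [3], [4], [5], [6]
  1-simplices (12): [1,2], [1,4], [1,5], [1,6], [2,3], [2,5], [2,6], [3,4], [3,5], [3,6], [4,5], [4,6]
  2-simplices (8): [1,2,5], [1,2,6], [1,4,5], [1,4,6], [2,3,5], [2,3,6], [3,4,5], [3,4,6]

so the chain groups are C_0 ≅ Z^6, C_1 ≅ Z^12, C_2 ≅ Z^8.

∂_1: C_1 → C_0 maps an edge to its endpoints' difference, ∂[p,q] = q − p. For instance
  ∂[2,6] = [6] − [2].
The 6×12 boundary matrix has rank 5 and Smith normal form diag(1,1,1,1,1).

∂_2: C_2 → C_1 sends each 2-simplex [p,q,r] to [q,r] − [p,r] + [p,q]. For instance
  ∂[1,4,5] = [4,5] − [1,5] + [1,4],
  ∂[3,4,5] = [4,5] − [3,5] + [3,4].
This gives a 12×8 integer matrix of rank 7; reducing to Smith normal form yields diagonal entries (1,1,1,1,1,1,1).

Now H_k = ker ∂_k / im ∂_{k+1}, so:

  H_0: rank C_0 − rank ∂_1 = 6 − 5 = 1, and the invariant factors of ∂_1 are all 1, so H_0 = Z.
  H_1: rank ker ∂_1 − rank ∂_2 = (12 − 5) − 7 = 0, and the invariant factors of ∂_2 are all 1, so H_1 = 0.
  H_2: rank ker ∂_2 − rank ∂_3 = (8 − 7) − 0 = 1, and there is no ∂_3, so H_2 = Z.

As a check, the Euler characteristic is 6 − 12 + 8 = 2, which agrees with 1 − 0 + 1 = 2.

H_0 = Z,  H_1 = 0,  H_2 = Z.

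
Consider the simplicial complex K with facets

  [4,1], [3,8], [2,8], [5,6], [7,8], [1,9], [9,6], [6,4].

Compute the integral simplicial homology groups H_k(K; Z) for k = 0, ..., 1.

Fix the vertex order 1 < 2 < 3 < 4 < 5 < 6 < 7 < 8 < 9 and write every simplex with vertices in increasing order. Then dim K = 1 and the simplices of K are:

  0-simplices (9): [1], [2], [3], [4], [5], [6], [7], [8], [9]
  1-simplices (8): [1,4], [1,9], [2,8], [3,8], [4,6], [5,6], [6,9], [7,8]

giving chain groups C_0 ≅ Z^9, C_1 ≅ Z^8.

∂_1: C_1 → C_0 sends each edge [p,q] (with p < q) to q − p. For instance
  ∂[1,9] = [9] − [1].
The resulting 9×8 matrix has rank 7, and its Smith normal form has invariant factors (1,1,1,1,1,1,1).

Computing H_k = (kernel of ∂_k) / (image of ∂_{k+1}):

  H_0: rank C_0 − rank ∂_1 = 9 − 7 = 2, and the invariant factors of ∂_1 are all 1, so H_0 = Z^2.
  H_1: rank ker ∂_1 − rank ∂_2 = (8 − 7) − 0 = 1, and there is no ∂_2, so H_1 = Z.

As a check, the Euler characteristic is 9 − 8 = 1, which agrees with 2 − 1 = 1.

H_0 ≅ Z^2,  H_1 ≅ Z.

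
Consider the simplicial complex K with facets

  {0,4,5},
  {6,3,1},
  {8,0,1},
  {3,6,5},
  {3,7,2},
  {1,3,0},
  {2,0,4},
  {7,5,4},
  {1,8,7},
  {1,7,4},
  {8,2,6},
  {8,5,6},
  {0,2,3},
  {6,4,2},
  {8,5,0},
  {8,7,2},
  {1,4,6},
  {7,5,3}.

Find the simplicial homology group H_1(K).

H_1 = Z^2.

We work with the vertex ordering 0 < 1 < 2 < 3 < 4 < 5 < 6 < 7 < 8. The simplices of K, each written with vertices in increasing order, are:

  0-simplices (9): [0], [1], [2], [3], [4], [5], [6], [7], [8]
  1-simplices (27): (27 of them)
  2-simplices (18): [0,1,3], [0,1,8], [0,2,3], [0,2,4], [0,4,5], [0,5,8], [1,3,6], [1,4,6], [1,4,7], [1,7,8], [2,3,7], [2,4,6], [2,6,8], [2,7,8], [3,5,6], [3,5,7], [4,5,7], [5,6,8]

Hence C_0 ≅ Z^9, C_1 ≅ Z^27, C_2 ≅ Z^18.

Boundary ∂_1: C_1 → C_0 is given by ∂[p,q] = [q] − [p].
This gives a 9×27 integer matrix of rank 8; reducing to Smith normal form yields diagonal entries (1,1,1,1,1,1,1,1).

Boundary ∂_2: C_2 → C_1 maps a triangle to the signed sum of its edges. For instance
  ∂[1,3,6] = [3,6] − [1,6] + [1,3],
  ∂[1,4,7] = [4,7] − [1,7] + [1,4].
As a 27×18 matrix over Z this has rank 17, with invariant factors (1,1,1,1,1,1,1,1,1,1,1,1,1,1,1,1,1).

Now H_k = ker ∂_k / im ∂_{k+1}, so:

  H_1: rank ker ∂_1 − rank ∂_2 = (27 − 8) − 17 = 2, and the invariant factors of ∂_2 are all 1, so H_1 = Z^2.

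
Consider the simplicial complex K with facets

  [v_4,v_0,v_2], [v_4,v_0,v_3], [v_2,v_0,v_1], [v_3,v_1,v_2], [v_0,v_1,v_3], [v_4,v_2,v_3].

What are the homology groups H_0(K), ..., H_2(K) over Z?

H_0 ≅ Z,  H_1 = 0,  H_2 ≅ Z.

Fix the vertex order v_0 < v_1 < v_2 < v_3 < v_4 and write every simplex with vertices in increasing order. Then dim K = 2 and the simplices of K are:

  0-simplices (5): [v_0], [v_1], [v_2], [v_3], [v_4]
  1-simplices (9): [v_0,v_1], [v_0,v_2], [v_0,v_3], [v_0,v_4], [v_1,v_2], [v_1,v_3], [v_2,v_3], [v_2,v_4], [v_3,v_4]
  2-simplices (6): [v_0,v_1,v_2], [v_0,v_1,v_3], [v_0,v_2,v_4], [v_0,v_3,v_4], [v_1,v_2,v_3], [v_2,v_3,v_4]

so the chain groups are C_0 ≅ Z^5, C_1 ≅ Z^9, C_2 ≅ Z^6.

Boundary ∂_1: C_1 → C_0 maps an edge to its endpoints' difference, ∂[p,q] = q − p. For instance
  ∂[v_3,v_4] = [v_4] − [v_3].
The 5×9 boundary matrix has rank 4 and Smith normal form diag(1,1,1,1).

Boundary ∂_2: C_2 → C_1 sends each 2-simplex [p,q,r] to [q,r] − [p,r] + [p,q]. For instance
  ∂[v_2,v_3,v_4] = [v_3,v_4] − [v_2,v_4] + [v_2,v_3],
  ∂[v_1,v_2,v_3] = [v_2,v_3] − [v_1,v_3] + [v_1,v_2].
As a 9×6 matrix over Z this has rank 5, with invariant factors (1,1,1,1,1).

Reading off H_k = ker ∂_k / im ∂_{k+1}:

  H_0: rank C_0 − rank ∂_1 = 5 − 4 = 1, and the invariant factors of ∂_1 are all 1, so H_0 = Z.
  H_1: rank ker ∂_1 − rank ∂_2 = (9 − 4) − 5 = 0, and the invariant factors of ∂_2 are all 1, so H_1 = 0.
  H_2: rank ker ∂_2 − rank ∂_3 = (6 − 5) − 0 = 1, and there is no ∂_3, so H_2 = Z.

As a check, the Euler characteristic is 5 − 9 + 6 = 2, which agrees with 1 − 0 + 1 = 2.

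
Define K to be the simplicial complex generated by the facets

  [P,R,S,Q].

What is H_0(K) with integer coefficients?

Order the vertices as P < Q < R < S. Listing each simplex with vertices in this order, K has dimension 3 with simplices:

  0-simplices (4): P, Q, R, S
  1-simplices (6): PQ, PR, PS, QR, QS, RS
  2-simplices (4): PQR, PQS, PRS, QRS
  3-simplices (1): PQRS

giving chain groups C_0 ≅ Z^4, C_1 ≅ Z^6, C_2 ≅ Z^4, C_3 ≅ Z^1.

The boundary map ∂_1: C_1 → C_0 sends each edge [p,q] (with p < q) to q − p. For instance
  ∂RS = S − R.
As a 4×6 matrix over Z this has rank 3, with invariant factors (1,1,1).

∂_2: C_2 → C_1 sends each 2-simplex [p,q,r] to [q,r] − [p,r] + [p,q]. For instance
  ∂PRS = RS − PS + PR,
  ∂PQS = QS − PS + PQ.
The resulting 6×4 matrix has rank 3, and its Smith normal form has invariant factors (1,1,1).

The boundary map ∂_3: C_3 → C_2 sends each 3-simplex σ to the alternating sum Σ_i (−1)^i (σ with its i-th vertex removed). For instance
  ∂PQRS = QRS − PRS + PQS − PQR.
The resulting 4×1 matrix has rank 1, and its Smith normal form has invariant factors (1).

Computing H_k = (kernel of ∂_k) / (image of ∂_{k+1}):

  H_0: rank C_0 − rank ∂_1 = 4 − 3 = 1, and the invariant factors of ∂_1 are all 1, so H_0 = Z.

H_0 = Z.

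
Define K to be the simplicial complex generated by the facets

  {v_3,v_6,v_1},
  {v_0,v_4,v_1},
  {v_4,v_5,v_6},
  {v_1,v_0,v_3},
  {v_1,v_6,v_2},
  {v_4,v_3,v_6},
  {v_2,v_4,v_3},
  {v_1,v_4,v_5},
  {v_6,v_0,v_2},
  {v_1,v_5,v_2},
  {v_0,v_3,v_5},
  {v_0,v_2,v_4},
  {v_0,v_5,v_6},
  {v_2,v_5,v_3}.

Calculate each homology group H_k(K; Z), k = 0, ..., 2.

H_0 ≅ Z,  H_1 ≅ Z^2,  H_2 ≅ Z.

We work with the vertex ordering v_0 < v_1 < v_2 < v_3 < v_4 < v_5 < v_6. The simplices of K, each written with vertices in increasing order, are:

  0-simplices (7): [v_0], [v_1], [v_2], [v_3], [v_4], [v_5], [v_6]
  1-simplices (21): (21 of them)
  2-simplices (14): (14 of them)

so the chain groups are C_0 ≅ Z^7, C_1 ≅ Z^21, C_2 ≅ Z^14.

The boundary map ∂_1: C_1 → C_0 maps an edge to its endpoints' difference, ∂[p,q] = q − p.
The 7×21 boundary matrix has rank 6 and Smith normal form diag(1,1,1,1,1,1).

Boundary ∂_2: C_2 → C_1 maps a triangle to the signed sum of its edges. For instance
  ∂[v_1,v_4,v_5] = [v_4,v_5] − [v_1,v_5] + [v_1,v_4],
  ∂[v_1,v_3,v_6] = [v_3,v_6] − [v_1,v_6] + [v_1,v_3].
The resulting 21×14 matrix has rank 13, and its Smith normal form has invariant factors (1,1,1,1,1,1,1,1,1,1,1,1,1).

Now H_k = ker ∂_k / im ∂_{k+1}, so:

  H_0: rank C_0 − rank ∂_1 = 7 − 6 = 1, and the invariant factors of ∂_1 are all 1, so H_0 ≅ Z.
  H_1: rank ker ∂_1 − rank ∂_2 = (21 − 6) − 13 = 2, and the invariant factors of ∂_2 are all 1, so H_1 ≅ Z^2.
  H_2: rank ker ∂_2 − rank ∂_3 = (14 − 13) − 0 = 1, and there is no ∂_3, so H_2 ≅ Z.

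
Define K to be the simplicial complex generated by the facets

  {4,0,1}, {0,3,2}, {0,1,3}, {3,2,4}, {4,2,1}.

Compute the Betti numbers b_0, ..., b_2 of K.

Fix the vertex order 0 < 1 < 2 < 3 < 4 and write every simplex with vertices in increasing order. Then dim K = 2 and the simplices of K are:

  0-simplices (5): [0], [1], [2], [3], [4]
  1-simplices (10): [0,1], [0,2], [0,3], [0,4], [1,2], [1,3], [1,4], [2,3], [2,4], [3,4]
  2-simplices (5): [0,1,3], [0,1,4], [0,2,3], [1,2,4], [2,3,4]

Hence C_0 ≅ Z^5, C_1 ≅ Z^10, C_2 ≅ Z^5.

∂_1: C_1 → C_0 is given by ∂[p,q] = [q] − [p].
As a 5×10 matrix over Z this has rank 4, with invariant factors (1,1,1,1).

Boundary ∂_2: C_2 → C_1 maps a triangle to the signed sum of its edges. For instance
  ∂[1,2,4] = [2,4] − [1,4] + [1,2],
  ∂[0,1,3] = [1,3] − [0,3] + [0,1].
This gives a 10×5 integer matrix of rank 5; reducing to Smith normal form yields diagonal entries (1,1,1,1,1).

Now H_k = ker ∂_k / im ∂_{k+1}, so:

  H_0: rank C_0 − rank ∂_1 = 5 − 4 = 1, and the invariant factors of ∂_1 are all 1, so H_0 = Z.
  H_1: rank ker ∂_1 − rank ∂_2 = (10 − 4) − 5 = 1, and the invariant factors of ∂_2 are all 1, so H_1 = Z.
  H_2: rank ker ∂_2 − rank ∂_3 = (5 − 5) − 0 = 0, and there is no ∂_3, so H_2 = 0.

As a check, the Euler characteristic is 5 − 10 + 5 = 0, which agrees with 1 − 1 + 0 = 0.
(K is a triangulation of the Möbius band.)

Hence the Betti numbers are b_0 = 1, b_1 = 1, b_2 = 0.

b_0 = 1, b_1 = 1, b_2 = 0.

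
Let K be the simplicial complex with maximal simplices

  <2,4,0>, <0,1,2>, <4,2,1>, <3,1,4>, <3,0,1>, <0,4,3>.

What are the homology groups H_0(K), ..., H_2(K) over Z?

Fix the vertex order 0 < 1 < 2 < 3 < 4 and write every simplex with vertices in increasing order. Then dim K = 2 and the simplices of K are:

  0-simplices (5): [0], [1], [2], [3], [4]
  1-simplices (9): [0,1], [0,2], [0,3], [0,4], [1,2], [1,3], [1,4], [2,4], [3,4]
  2-simplices (6): [0,1,2], [0,1,3], [0,2,4], [0,3,4], [1,2,4], [1,3,4]

so the chain groups are C_0 ≅ Z^5, C_1 ≅ Z^9, C_2 ≅ Z^6.

Boundary ∂_1: C_1 → C_0 is given by ∂[p,q] = [q] − [p].
The 5×9 boundary matrix has rank 4 and Smith normal form diag(1,1,1,1).

Boundary ∂_2: C_2 → C_1 sends each 2-simplex [p,q,r] to [q,r] − [p,r] + [p,q]. For instance
  ∂[1,2,4] = [2,4] − [1,4] + [1,2],
  ∂[1,3,4] = [3,4] − [1,4] + [1,3].
The 9×6 boundary matrix has rank 5 and Smith normal form diag(1,1,1,1,1).

Computing H_k = (kernel of ∂_k) / (image of ∂_{k+1}):

  H_0: rank C_0 − rank ∂_1 = 5 − 4 = 1, and the invariant factors of ∂_1 are all 1, so H_0 ≅ Z.
  H_1: rank ker ∂_1 − rank ∂_2 = (9 − 4) − 5 = 0, and the invariant factors of ∂_2 are all 1, so H_1 ≅ 0.
  H_2: rank ker ∂_2 − rank ∂_3 = (6 − 5) − 0 = 1, and there is no ∂_3, so H_2 ≅ Z.

As a check, the Euler characteristic is 5 − 9 + 6 = 2, which agrees with 1 − 0 + 1 = 2.

H_0 = Z,  H_1 = 0,  H_2 = Z.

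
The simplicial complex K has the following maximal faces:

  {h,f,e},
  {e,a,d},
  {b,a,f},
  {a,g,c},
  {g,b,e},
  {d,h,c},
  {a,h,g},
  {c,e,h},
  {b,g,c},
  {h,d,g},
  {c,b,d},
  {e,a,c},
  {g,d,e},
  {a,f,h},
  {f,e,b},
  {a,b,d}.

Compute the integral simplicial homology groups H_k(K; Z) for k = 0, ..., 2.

H_0 = Z,  H_1 = Z^2,  H_2 = Z.

Order the vertices as a < b < c < d < e < f < g < h. Listing each simplex with vertices in this order, K has dimension 2 with simplices:

  0-simplices (8): a, b, c, d, e, f, g, h
  1-simplices (24): ab, ac, ad, ae, af, ag, ah, bc, bd, be, bf, bg, cd, ce, cg, ch, de, dg, dh, ef, eg, eh, fh, gh
  2-simplices (16): abd, abf, ace, acg, ade, afh, agh, bcd, bcg, bef, beg, cdh, ceh, deg, dgh, efh

so the chain groups are C_0 ≅ Z^8, C_1 ≅ Z^24, C_2 ≅ Z^16.

Boundary ∂_1: C_1 → C_0 sends each edge [p,q] (with p < q) to q − p. For instance
  ∂ch = h − c.
The resulting 8×24 matrix has rank 7, and its Smith normal form has invariant factors (1,1,1,1,1,1,1).

∂_2: C_2 → C_1 acts by ∂[p,q,r] = [q,r] − [p,r] + [p,q]. For instance
  ∂deg = eg − dg + de,
  ∂ade = de − ae + ad.
The 24×16 boundary matrix has rank 15 and Smith normal form diag(1,1,1,1,1,1,1,1,1,1,1,1,1,1,1).

From H_k ≅ ker(∂_k) / im(∂_{k+1}) we obtain:

  H_0: rank C_0 − rank ∂_1 = 8 − 7 = 1, and the invariant factors of ∂_1 are all 1, so H_0 = Z.
  H_1: rank ker ∂_1 − rank ∂_2 = (24 − 7) − 15 = 2, and the invariant factors of ∂_2 are all 1, so H_1 = Z^2.
  H_2: rank ker ∂_2 − rank ∂_3 = (16 − 15) − 0 = 1, and there is no ∂_3, so H_2 = Z.

As a check, the Euler characteristic is 8 − 24 + 16 = 0, which agrees with 1 − 2 + 1 = 0.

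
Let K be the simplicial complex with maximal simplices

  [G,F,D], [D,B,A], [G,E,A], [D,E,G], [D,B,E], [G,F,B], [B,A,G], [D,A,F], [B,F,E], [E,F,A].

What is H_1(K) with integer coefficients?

Fix the vertex order A < B < D < E < F < G and write every simplex with vertices in increasing order. Then dim K = 2 and the simplices of K are:

  0-simplices (6): A, B, D, E, F, G
  1-simplices (15): AB, AD, AE, AF, AG, BD, BE, BF, BG, DE, DF, DG, EF, EG, FG
  2-simplices (10): ABD, ABG, ADF, AEF, AEG, BDE, BEF, BFG, DEG, DFG

giving chain groups C_0 ≅ Z^6, C_1 ≅ Z^15, C_2 ≅ Z^10.

Boundary ∂_1: C_1 → C_0 maps an edge to its endpoints' difference, ∂[p,q] = q − p.
This gives a 6×15 integer matrix of rank 5; reducing to Smith normal form yields diagonal entries (1,1,1,1,1).

∂_2: C_2 → C_1 acts by ∂[p,q,r] = [q,r] − [p,r] + [p,q]. For instance
  ∂AEF = EF − AF + AE,
  ∂ADF = DF − AF + AD.
As a 15×10 matrix over Z this has rank 10, with invariant factors (1,1,1,1,1,1,1,1,1,2).

Computing H_k = (kernel of ∂_k) / (image of ∂_{k+1}):

  H_1: rank ker ∂_1 − rank ∂_2 = (15 − 5) − 10 = 0, and ∂_2 has invariant factor 2 > 1, so H_1 ≅ Z/2.

(K is a triangulation of the real projective plane RP^2.)

H_1 = Z/2.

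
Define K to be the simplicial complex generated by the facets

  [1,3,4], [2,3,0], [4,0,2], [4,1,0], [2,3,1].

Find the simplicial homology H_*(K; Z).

H_0 = Z,  H_1 = Z,  H_2 = 0.

Take the total order 0 < 1 < 2 < 3 < 4 on the vertex set. Then K (dimension 2) consists of the simplices:

  0-simplices (5): [0], [1], [2], [3], [4]
  1-simplices (10): [0,1], [0,2], [0,3], [0,4], [1,2], [1,3], [1,4], [2,3], [2,4], [3,4]
  2-simplices (5): [0,1,4], [0,2,3], [0,2,4], [1,2,3], [1,3,4]

so the chain groups are C_0 ≅ Z^5, C_1 ≅ Z^10, C_2 ≅ Z^5.

Boundary ∂_1: C_1 → C_0 sends each edge [p,q] (with p < q) to q − p.
The 5×10 boundary matrix has rank 4 and Smith normal form diag(1,1,1,1).

Boundary ∂_2: C_2 → C_1 maps a triangle to the signed sum of its edges. For instance
  ∂[1,3,4] = [3,4] − [1,4] + [1,3],
  ∂[1,2,3] = [2,3] − [1,3] + [1,2].
The resulting 10×5 matrix has rank 5, and its Smith normal form has invariant factors (1,1,1,1,1).

Reading off H_k = ker ∂_k / im ∂_{k+1}:

  H_0: rank C_0 − rank ∂_1 = 5 − 4 = 1, and the invariant factors of ∂_1 are all 1, so H_0 = Z.
  H_1: rank ker ∂_1 − rank ∂_2 = (10 − 4) − 5 = 1, and the invariant factors of ∂_2 are all 1, so H_1 = Z.
  H_2: rank ker ∂_2 − rank ∂_3 = (5 − 5) − 0 = 0, and there is no ∂_3, so H_2 = 0.

As a check, the Euler characteristic is 5 − 10 + 5 = 0, which agrees with 1 − 1 + 0 = 0.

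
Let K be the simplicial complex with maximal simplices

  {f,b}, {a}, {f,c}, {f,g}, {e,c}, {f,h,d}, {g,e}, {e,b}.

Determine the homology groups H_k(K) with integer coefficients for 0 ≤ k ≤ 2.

H_0 ≅ Z^2,  H_1 ≅ Z^2,  H_2 = 0.

Fix the vertex order a < b < c < d < e < f < g < h and write every simplex with vertices in increasing order. Then dim K = 2 and the simplices of K are:

  0-simplices (8): a, b, c, d, e, f, g, h
  1-simplices (9): be, bf, ce, cf, df, dh, eg, fg, fh
  2-simplices (1): dfh

Hence C_0 ≅ Z^8, C_1 ≅ Z^9, C_2 ≅ Z^1.

Boundary ∂_1: C_1 → C_0 maps an edge to its endpoints' difference, ∂[p,q] = q − p. For instance
  ∂eg = g − e.
As a 8×9 matrix over Z this has rank 6, with invariant factors (1,1,1,1,1,1).

The boundary map ∂_2: C_2 → C_1 acts by ∂[p,q,r] = [q,r] − [p,r] + [p,q]. For instance
  ∂dfh = fh − dh + df.
The 9×1 boundary matrix has rank 1 and Smith normal form diag(1).

From H_k ≅ ker(∂_k) / im(∂_{k+1}) we obtain:

  H_0: rank C_0 − rank ∂_1 = 8 − 6 = 2, and the invariant factors of ∂_1 are all 1, so H_0 ≅ Z^2.
  H_1: rank ker ∂_1 − rank ∂_2 = (9 − 6) − 1 = 2, and the invariant factors of ∂_2 are all 1, so H_1 ≅ Z^2.
  H_2: rank ker ∂_2 − rank ∂_3 = (1 − 1) − 0 = 0, and there is no ∂_3, so H_2 ≅ 0.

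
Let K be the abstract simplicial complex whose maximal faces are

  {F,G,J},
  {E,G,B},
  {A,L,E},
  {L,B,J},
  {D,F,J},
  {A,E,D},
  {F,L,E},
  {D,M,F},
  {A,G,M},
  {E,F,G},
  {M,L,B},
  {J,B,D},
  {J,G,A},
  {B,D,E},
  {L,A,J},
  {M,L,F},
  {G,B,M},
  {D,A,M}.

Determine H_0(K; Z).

Take the total order A < B < D < E < F < G < J < L < M on the vertex set. Then K (dimension 2) consists of the simplices:

  0-simplices (9): A, B, D, E, F, G, J, L, M
  1-simplices (27): AD, AE, AG, AJ, AL, AM, BD, BE, BG, BJ, BL, BM, DE, DF, DJ, DM, EF, EG, EL, FG, FJ, FL, FM, GJ, GM, JL, LM
  2-simplices (18): ADE, ADM, AEL, AGJ, AGM, AJL, BDE, BDJ, BEG, BGM, BJL, BLM, DFJ, DFM, EFG, EFL, FGJ, FLM

giving chain groups C_0 ≅ Z^9, C_1 ≅ Z^27, C_2 ≅ Z^18.

Boundary ∂_1: C_1 → C_0 maps an edge to its endpoints' difference, ∂[p,q] = q − p. For instance
  ∂BL = L − B.
The resulting 9×27 matrix has rank 8, and its Smith normal form has invariant factors (1,1,1,1,1,1,1,1).

The boundary map ∂_2: C_2 → C_1 acts by ∂[p,q,r] = [q,r] − [p,r] + [p,q]. For instance
  ∂BJL = JL − BL + BJ,
  ∂EFG = FG − EG + EF.
The 27×18 boundary matrix has rank 17 and Smith normal form diag(1,1,1,1,1,1,1,1,1,1,1,1,1,1,1,1,1).

Reading off H_k = ker ∂_k / im ∂_{k+1}:

  H_0: rank C_0 − rank ∂_1 = 9 − 8 = 1, and the invariant factors of ∂_1 are all 1, so H_0 ≅ Z.

H_0 ≅ Z.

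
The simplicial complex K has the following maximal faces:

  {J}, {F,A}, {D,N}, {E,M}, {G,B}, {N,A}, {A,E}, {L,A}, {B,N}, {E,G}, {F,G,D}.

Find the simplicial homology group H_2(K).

Take the total order A < B < D < E < F < G < J < L < M < N on the vertex set. Then K (dimension 2) consists of the simplices:

  0-simplices (10): A, B, D, E, F, G, J, L, M, N
  1-simplices (12): AE, AF, AL, AN, BG, BN, DF, DG, DN, EG, EM, FG
  2-simplices (1): DFG

so the chain groups are C_0 ≅ Z^10, C_1 ≅ Z^12, C_2 ≅ Z^1.

The boundary map ∂_1: C_1 → C_0 maps an edge to its endpoints' difference, ∂[p,q] = q − p. For instance
  ∂AN = N − A.
This gives a 10×12 integer matrix of rank 8; reducing to Smith normal form yields diagonal entries (1,1,1,1,1,1,1,1).

Boundary ∂_2: C_2 → C_1 maps a triangle to the signed sum of its edges. For instance
  ∂DFG = FG − DG + DF.
The 12×1 boundary matrix has rank 1 and Smith normal form diag(1).

Computing H_k = (kernel of ∂_k) / (image of ∂_{k+1}):

  H_2: rank ker ∂_2 − rank ∂_3 = (1 − 1) − 0 = 0, and there is no ∂_3, so H_2 ≅ 0.

H_2 ≅ 0.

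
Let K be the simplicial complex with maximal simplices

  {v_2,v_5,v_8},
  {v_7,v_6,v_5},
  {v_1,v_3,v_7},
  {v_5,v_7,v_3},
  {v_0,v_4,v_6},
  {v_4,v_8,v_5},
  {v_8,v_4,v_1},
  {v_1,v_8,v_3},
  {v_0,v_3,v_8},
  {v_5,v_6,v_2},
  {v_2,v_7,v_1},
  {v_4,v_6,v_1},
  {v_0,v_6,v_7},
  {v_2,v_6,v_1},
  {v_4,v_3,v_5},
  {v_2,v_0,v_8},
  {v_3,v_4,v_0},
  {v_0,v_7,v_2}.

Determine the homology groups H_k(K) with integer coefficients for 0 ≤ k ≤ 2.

H_0 ≅ Z,  H_1 ≅ Z ⊕ Z/2,  H_2 = 0.

Fix the vertex order v_0 < v_1 < v_2 < v_3 < v_4 < v_5 < v_6 < v_7 < v_8 and write every simplex with vertices in increasing order. Then dim K = 2 and the simplices of K are:

  0-simplices (9): [v_0], [v_1], [v_2], [v_3], [v_4], [v_5], [v_6], [v_7], [v_8]
  1-simplices (27): (27 of them)
  2-simplices (18): (18 of them)

so the chain groups are C_0 ≅ Z^9, C_1 ≅ Z^27, C_2 ≅ Z^18.

∂_1: C_1 → C_0 is given by ∂[p,q] = [q] − [p]. For instance
  ∂[v_2,v_5] = [v_5] − [v_2].
The 9×27 boundary matrix has rank 8 and Smith normal form diag(1,1,1,1,1,1,1,1).

The boundary map ∂_2: C_2 → C_1 maps a triangle to the signed sum of its edges. For instance
  ∂[v_0,v_6,v_7] = [v_6,v_7] − [v_0,v_7] + [v_0,v_6],
  ∂[v_3,v_5,v_7] = [v_5,v_7] − [v_3,v_7] + [v_3,v_5].
The resulting 27×18 matrix has rank 18, and its Smith normal form has invariant factors (1,1,1,1,1,1,1,1,1,1,1,1,1,1,1,1,1,2).

Computing H_k = (kernel of ∂_k) / (image of ∂_{k+1}):

  H_0: rank C_0 − rank ∂_1 = 9 − 8 = 1, and the invariant factors of ∂_1 are all 1, so H_0 ≅ Z.
  H_1: rank ker ∂_1 − rank ∂_2 = (27 − 8) − 18 = 1, and ∂_2 has invariant factor 2 > 1, so H_1 ≅ Z ⊕ Z/2.
  H_2: rank ker ∂_2 − rank ∂_3 = (18 − 18) − 0 = 0, and there is no ∂_3, so H_2 ≅ 0.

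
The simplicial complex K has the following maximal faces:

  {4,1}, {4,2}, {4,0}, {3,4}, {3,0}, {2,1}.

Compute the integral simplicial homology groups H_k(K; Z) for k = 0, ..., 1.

H_0 = Z,  H_1 = Z^2.

We work with the vertex ordering 0 < 1 < 2 < 3 < 4. The simplices of K, each written with vertices in increasing order, are:

  0-simplices (5): [0], [1], [2], [3], [4]
  1-simplices (6): [0,3], [0,4], [1,2], [1,4], [2,4], [3,4]

giving chain groups C_0 ≅ Z^5, C_1 ≅ Z^6.

∂_1: C_1 → C_0 sends each edge [p,q] (with p < q) to q − p.
This gives a 5×6 integer matrix of rank 4; reducing to Smith normal form yields diagonal entries (1,1,1,1).

Reading off H_k = ker ∂_k / im ∂_{k+1}:

  H_0: rank C_0 − rank ∂_1 = 5 − 4 = 1, and the invariant factors of ∂_1 are all 1, so H_0 = Z.
  H_1: rank ker ∂_1 − rank ∂_2 = (6 − 4) − 0 = 2, and there is no ∂_2, so H_1 = Z^2.

As a check, the Euler characteristic is 5 − 6 = -1, which agrees with 1 − 2 = -1.
(K is a triangulation of a wedge of 2 circles.)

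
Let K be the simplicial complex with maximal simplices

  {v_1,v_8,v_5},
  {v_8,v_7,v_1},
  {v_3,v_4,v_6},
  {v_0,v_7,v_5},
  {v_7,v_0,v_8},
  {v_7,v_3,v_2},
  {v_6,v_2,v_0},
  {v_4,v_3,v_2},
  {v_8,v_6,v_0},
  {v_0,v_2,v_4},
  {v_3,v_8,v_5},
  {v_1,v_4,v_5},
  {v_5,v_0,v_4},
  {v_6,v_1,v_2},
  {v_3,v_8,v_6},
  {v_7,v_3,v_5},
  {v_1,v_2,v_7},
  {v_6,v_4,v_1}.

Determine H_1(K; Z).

We work with the vertex ordering v_0 < v_1 < v_2 < v_3 < v_4 < v_5 < v_6 < v_7 < v_8. The simplices of K, each written with vertices in increasing order, are:

  0-simplices (9): [v_0], [v_1], [v_2], [v_3], [v_4], [v_5], [v_6], [v_7], [v_8]
  1-simplices (27): (27 of them)
  2-simplices (18): (18 of them)

so the chain groups are C_0 ≅ Z^9, C_1 ≅ Z^27, C_2 ≅ Z^18.

The boundary map ∂_1: C_1 → C_0 sends each edge [p,q] (with p < q) to q − p. For instance
  ∂[v_1,v_8] = [v_8] − [v_1].
As a 9×27 matrix over Z this has rank 8, with invariant factors (1,1,1,1,1,1,1,1).

∂_2: C_2 → C_1 sends each 2-simplex [p,q,r] to [q,r] − [p,r] + [p,q]. For instance
  ∂[v_0,v_5,v_7] = [v_5,v_7] − [v_0,v_7] + [v_0,v_5],
  ∂[v_1,v_2,v_7] = [v_2,v_7] − [v_1,v_7] + [v_1,v_2].
The resulting 27×18 matrix has rank 18, and its Smith normal form has invariant factors (1,1,1,1,1,1,1,1,1,1,1,1,1,1,1,1,1,2).

From H_k ≅ ker(∂_k) / im(∂_{k+1}) we obtain:

  H_1: rank ker ∂_1 − rank ∂_2 = (27 − 8) − 18 = 1, and ∂_2 has invariant factor 2 > 1, so H_1 ≅ Z ⊕ Z/2.

(K is a triangulation of the Klein bottle.)

H_1 = Z ⊕ Z/2.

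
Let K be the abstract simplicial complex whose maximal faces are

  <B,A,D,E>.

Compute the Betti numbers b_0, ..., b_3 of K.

b_0 = 1, b_1 = 0, b_2 = 0, b_3 = 0.

Order the vertices as A < B < D < E. Listing each simplex with vertices in this order, K has dimension 3 with simplices:

  0-simplices (4): A, B, D, E
  1-simplices (6): AB, AD, AE, BD, BE, DE
  2-simplices (4): ABD, ABE, ADE, BDE
  3-simplices (1): ABDE

giving chain groups C_0 ≅ Z^4, C_1 ≅ Z^6, C_2 ≅ Z^4, C_3 ≅ Z^1.

Boundary ∂_1: C_1 → C_0 sends each edge [p,q] (with p < q) to q − p.
The resulting 4×6 matrix has rank 3, and its Smith normal form has invariant factors (1,1,1).

∂_2: C_2 → C_1 acts by ∂[p,q,r] = [q,r] − [p,r] + [p,q]. For instance
  ∂ADE = DE − AE + AD,
  ∂ABD = BD − AD + AB.
This gives a 6×4 integer matrix of rank 3; reducing to Smith normal form yields diagonal entries (1,1,1).

∂_3: C_3 → C_2 sends each 3-simplex σ to the alternating sum Σ_i (−1)^i (σ with its i-th vertex removed). For instance
  ∂ABDE = BDE − ADE + ABE − ABD.
The resulting 4×1 matrix has rank 1, and its Smith normal form has invariant factors (1).

From H_k ≅ ker(∂_k) / im(∂_{k+1}) we obtain:

  H_0: rank C_0 − rank ∂_1 = 4 − 3 = 1, and the invariant factors of ∂_1 are all 1, so H_0 ≅ Z.
  H_1: rank ker ∂_1 − rank ∂_2 = (6 − 3) − 3 = 0, and the invariant factors of ∂_2 are all 1, so H_1 ≅ 0.
  H_2: rank ker ∂_2 − rank ∂_3 = (4 − 3) − 1 = 0, and the invariant factors of ∂_3 are all 1, so H_2 ≅ 0.
  H_3: rank ker ∂_3 − rank ∂_4 = (1 − 1) − 0 = 0, and there is no ∂_4, so H_3 ≅ 0.

(K is a triangulation of the 3-simplex.)

Hence the Betti numbers are b_0 = 1, b_1 = 0, b_2 = 0, b_3 = 0.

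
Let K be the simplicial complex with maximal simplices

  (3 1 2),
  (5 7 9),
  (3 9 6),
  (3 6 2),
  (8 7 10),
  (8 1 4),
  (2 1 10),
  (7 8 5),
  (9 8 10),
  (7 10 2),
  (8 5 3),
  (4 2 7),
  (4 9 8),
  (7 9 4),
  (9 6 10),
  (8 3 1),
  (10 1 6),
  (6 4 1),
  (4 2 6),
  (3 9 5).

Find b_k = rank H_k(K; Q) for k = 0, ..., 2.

b_0 = 1, b_1 = 1, b_2 = 0.

Order the vertices as 1 < 2 < 3 < 4 < 5 < 6 < 7 < 8 < 9 < 10. Listing each simplex with vertices in this order, K has dimension 2 with simplices:

  0-simplices (10): [1], [2], [3], [4], [5], [6], [7], [8], [9], [10]
  1-simplices (30): (30 of them)
  2-simplices (20): (20 of them)

giving chain groups C_0 ≅ Z^10, C_1 ≅ Z^30, C_2 ≅ Z^20.

∂_1: C_1 → C_0 sends each edge [p,q] (with p < q) to q − p. For instance
  ∂[2,6] = [6] − [2].
The 10×30 boundary matrix has rank 9 and Smith normal form diag(1,1,1,1,1,1,1,1,1).

Boundary ∂_2: C_2 → C_1 maps a triangle to the signed sum of its edges. For instance
  ∂[4,8,9] = [8,9] − [4,9] + [4,8],
  ∂[3,5,9] = [5,9] − [3,9] + [3,5].
This gives a 30×20 integer matrix of rank 20; reducing to Smith normal form yields diagonal entries (1,1,1,1,1,1,1,1,1,1,1,1,1,1,1,1,1,1,1,2).

Computing H_k = (kernel of ∂_k) / (image of ∂_{k+1}):

  H_0: rank C_0 − rank ∂_1 = 10 − 9 = 1, and the invariant factors of ∂_1 are all 1, so H_0 = Z.
  H_1: rank ker ∂_1 − rank ∂_2 = (30 − 9) − 20 = 1, and ∂_2 has invariant factor 2 > 1, so H_1 = Z ⊕ Z/2.
  H_2: rank ker ∂_2 − rank ∂_3 = (20 − 20) − 0 = 0, and there is no ∂_3, so H_2 = 0.

As a check, the Euler characteristic is 10 − 30 + 20 = 0, which agrees with 1 − 1 + 0 = 0.

Hence the Betti numbers are b_0 = 1, b_1 = 1, b_2 = 0.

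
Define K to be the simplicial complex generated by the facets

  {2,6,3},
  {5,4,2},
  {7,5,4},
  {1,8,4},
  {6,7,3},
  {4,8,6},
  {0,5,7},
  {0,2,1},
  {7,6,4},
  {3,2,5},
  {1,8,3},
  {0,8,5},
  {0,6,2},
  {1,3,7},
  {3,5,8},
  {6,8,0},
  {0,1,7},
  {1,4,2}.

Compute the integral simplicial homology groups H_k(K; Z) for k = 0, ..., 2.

H_0 = Z,  H_1 = Z^2,  H_2 = Z.

We work with the vertex ordering 0 < 1 < 2 < 3 < 4 < 5 < 6 < 7 < 8. The simplices of K, each written with vertices in increasing order, are:

  0-simplices (9): [0], [1], [2], [3], [4], [5], [6], [7], [8]
  1-simplices (27): (27 of them)
  2-simplices (18): [0,1,2], [0,1,7], [0,2,6], [0,5,7], [0,5,8], [0,6,8], [1,2,4], [1,3,7], [1,3,8], [1,4,8], [2,3,5], [2,3,6], [2,4,5], [3,5,8], [3,6,7], [4,5,7], [4,6,7], [4,6,8]

so the chain groups are C_0 ≅ Z^9, C_1 ≅ Z^27, C_2 ≅ Z^18.

∂_1: C_1 → C_0 is given by ∂[p,q] = [q] − [p]. For instance
  ∂[3,8] = [8] − [3].
The resulting 9×27 matrix has rank 8, and its Smith normal form has invariant factors (1,1,1,1,1,1,1,1).

∂_2: C_2 → C_1 sends each 2-simplex [p,q,r] to [q,r] − [p,r] + [p,q]. For instance
  ∂[0,5,7] = [5,7] − [0,7] + [0,5],
  ∂[2,3,5] = [3,5] − [2,5] + [2,3].
This gives a 27×18 integer matrix of rank 17; reducing to Smith normal form yields diagonal entries (1,1,1,1,1,1,1,1,1,1,1,1,1,1,1,1,1).

Computing H_k = (kernel of ∂_k) / (image of ∂_{k+1}):

  H_0: rank C_0 − rank ∂_1 = 9 − 8 = 1, and the invariant factors of ∂_1 are all 1, so H_0 = Z.
  H_1: rank ker ∂_1 − rank ∂_2 = (27 − 8) − 17 = 2, and the invariant factors of ∂_2 are all 1, so H_1 = Z^2.
  H_2: rank ker ∂_2 − rank ∂_3 = (18 − 17) − 0 = 1, and there is no ∂_3, so H_2 = Z.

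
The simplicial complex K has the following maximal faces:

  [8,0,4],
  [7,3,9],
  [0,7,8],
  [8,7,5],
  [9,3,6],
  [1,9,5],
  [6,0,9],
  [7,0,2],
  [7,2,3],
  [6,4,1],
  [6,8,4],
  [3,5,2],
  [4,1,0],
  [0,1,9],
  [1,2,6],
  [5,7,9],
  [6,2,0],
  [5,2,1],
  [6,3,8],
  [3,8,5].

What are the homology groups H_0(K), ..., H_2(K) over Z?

H_0 = Z,  H_1 = Z ⊕ Z_2,  H_2 = 0.

Fix the vertex order 0 < 1 < 2 < 3 < 4 < 5 < 6 < 7 < 8 < 9 and write every simplex with vertices in increasing order. Then dim K = 2 and the simplices of K are:

  0-simplices (10): [0], [1], [2], [3], [4], [5], [6], [7], [8], [9]
  1-simplices (30): (30 of them)
  2-simplices (20): (20 of them)

so the chain groups are C_0 ≅ Z^10, C_1 ≅ Z^30, C_2 ≅ Z^20.

Boundary ∂_1: C_1 → C_0 maps an edge to its endpoints' difference, ∂[p,q] = q − p.
As a 10×30 matrix over Z this has rank 9, with invariant factors (1,1,1,1,1,1,1,1,1).

Boundary ∂_2: C_2 → C_1 maps a triangle to the signed sum of its edges. For instance
  ∂[0,1,9] = [1,9] − [0,9] + [0,1],
  ∂[3,7,9] = [7,9] − [3,9] + [3,7].
The 30×20 boundary matrix has rank 20 and Smith normal form diag(1,1,1,1,1,1,1,1,1,1,1,1,1,1,1,1,1,1,1,2).

Now H_k = ker ∂_k / im ∂_{k+1}, so:

  H_0: rank C_0 − rank ∂_1 = 10 − 9 = 1, and the invariant factors of ∂_1 are all 1, so H_0 ≅ Z.
  H_1: rank ker ∂_1 − rank ∂_2 = (30 − 9) − 20 = 1, and ∂_2 has invariant factor 2 > 1, so H_1 ≅ Z ⊕ Z_2.
  H_2: rank ker ∂_2 − rank ∂_3 = (20 − 20) − 0 = 0, and there is no ∂_3, so H_2 ≅ 0.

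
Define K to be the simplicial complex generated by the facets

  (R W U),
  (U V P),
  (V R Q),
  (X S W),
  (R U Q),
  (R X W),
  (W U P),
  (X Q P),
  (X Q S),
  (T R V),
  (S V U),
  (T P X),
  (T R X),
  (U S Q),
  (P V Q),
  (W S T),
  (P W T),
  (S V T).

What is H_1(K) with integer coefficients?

H_1 = Z × Z/2.

Take the total order P < Q < R < S < T < U < V < W < X on the vertex set. Then K (dimension 2) consists of the simplices:

  0-simplices (9): P, Q, R, S, T, U, V, W, X
  1-simplices (27): PQ, PT, PU, PV, PW, PX, QR, QS, QU, QV, QX, RT, RU, RV, RW, RX, ST, SU, SV, SW, SX, TV, TW, TX, UV, UW, WX
  2-simplices (18): PQV, PQX, PTW, PTX, PUV, PUW, QRU, QRV, QSU, QSX, RTV, RTX, RUW, RWX, STV, STW, SUV, SWX

Hence C_0 ≅ Z^9, C_1 ≅ Z^27, C_2 ≅ Z^18.

The boundary map ∂_1: C_1 → C_0 maps an edge to its endpoints' difference, ∂[p,q] = q − p.
The 9×27 boundary matrix has rank 8 and Smith normal form diag(1,1,1,1,1,1,1,1).

∂_2: C_2 → C_1 maps a triangle to the signed sum of its edges. For instance
  ∂STV = TV − SV + ST,
  ∂QSU = SU − QU + QS.
The resulting 27×18 matrix has rank 18, and its Smith normal form has invariant factors (1,1,1,1,1,1,1,1,1,1,1,1,1,1,1,1,1,2).

Computing H_k = (kernel of ∂_k) / (image of ∂_{k+1}):

  H_1: rank ker ∂_1 − rank ∂_2 = (27 − 8) − 18 = 1, and ∂_2 has invariant factor 2 > 1, so H_1 = Z × Z/2.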